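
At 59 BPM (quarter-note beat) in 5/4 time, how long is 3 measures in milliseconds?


Solution.
Quarter-note beat duration = 60000 / 59 ms
Beats per measure (5/4) = 5
One measure = 5 × 60000 / 59 = 300000 / 59 ms
3 measures = 3 × 300000 / 59 = 900000 / 59
= 15254.2 ms


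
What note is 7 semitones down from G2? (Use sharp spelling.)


G2: chromatic position 7 in octave 2 → absolute = 2×12 + 7 = 31
Transpose down 7: 31 - 7 = 24
24 = 2×12 + 0 → C in octave 2
Result = C2


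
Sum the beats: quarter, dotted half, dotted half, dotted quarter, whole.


Reasoning:
Beat values:
  quarter = 1 beat
  dotted half = 3 beats
  dotted half = 3 beats
  dotted quarter = 1.5 beats
  whole = 4 beats
Sum = 1 + 3 + 3 + 1.5 + 4
= 12.5 beats


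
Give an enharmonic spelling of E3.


Enharmonic notes sound the same pitch but are spelled with different letter names
E and Fb name the same pitch class
= Fb3


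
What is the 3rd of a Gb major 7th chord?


Major 7th chord = root + major 3rd + perfect 5th + major 7th
Seventh chords stack in thirds, so the letter names are G-B-D-F
Root: Gb
Major 3rd above Gb: Bb
Perfect 5th above Gb: Db
Major 7th above Gb: F
The 3rd = Bb


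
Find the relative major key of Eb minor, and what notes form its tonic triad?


Step by step:
The relative major shares the key signature and is a minor 3rd above the minor tonic
A minor 3rd above Eb is Gb
→ relative major of Eb minor is Gb major
Tonic triad of Gb major = root + major 3rd + perfect 5th = Gb Bb Db
= Gb major; triad = Gb Bb Db


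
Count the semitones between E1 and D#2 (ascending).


Absolute semitone position = octave×12 + chromatic position
E1: 1×12 + 4 = 16
D#2: 2×12 + 3 = 27
Difference = 27 - 16 = 11
= 11 semitones


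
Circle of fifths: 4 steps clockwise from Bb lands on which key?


Reasoning:
Each clockwise step on the circle of fifths moves up a perfect 5th
From Bb: Bb → F → C → G → D
= D


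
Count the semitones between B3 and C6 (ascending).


Step by step:
Absolute semitone position = octave×12 + chromatic position
B3: 3×12 + 11 = 47
C6: 6×12 + 0 = 72
Difference = 72 - 47 = 25
= 25 semitones


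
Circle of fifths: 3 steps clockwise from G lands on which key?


Solution.
Each clockwise step on the circle of fifths moves up a perfect 5th
From G: G → D → A → E
= E


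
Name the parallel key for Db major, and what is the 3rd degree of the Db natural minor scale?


Solution.
Parallel keys share the same tonic but differ in mode
Db major → parallel is Db minor
Db natural minor scale: Db Eb Fb Gb Ab Bbb Cb
= Db minor; 3rd degree = Fb


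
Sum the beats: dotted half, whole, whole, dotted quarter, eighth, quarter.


Step by step:
Beat values:
  dotted half = 3 beats
  whole = 4 beats
  whole = 4 beats
  dotted quarter = 1.5 beats
  eighth = 0.5 beats
  quarter = 1 beat
Sum = 3 + 4 + 4 + 1.5 + 0.5 + 1
= 14 beats


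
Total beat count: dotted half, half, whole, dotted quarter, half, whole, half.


Solution.
Beat values:
  dotted half = 3 beats
  half = 2 beats
  whole = 4 beats
  dotted quarter = 1.5 beats
  half = 2 beats
  whole = 4 beats
  half = 2 beats
Sum = 3 + 2 + 4 + 1.5 + 2 + 4 + 2
= 18.5 beats


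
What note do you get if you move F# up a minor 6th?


Let's work it out.
minor 6th: 6 letter names, 8 semitones
Letter: F + 5 → D
Pitch: F# + 8 semitones, spelled as a D → D
= D


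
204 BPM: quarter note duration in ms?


Solution.
One quarter-note beat = 60000 / BPM = 60000 / 204 ms
Duration = 60000 / 204
= 294.1 ms


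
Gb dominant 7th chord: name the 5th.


Solution.
Dominant 7th chord = root + major 3rd + perfect 5th + minor 7th
Seventh chords stack in thirds, so the letter names are G-B-D-F
Root: Gb
Major 3rd above Gb: Bb
Perfect 5th above Gb: Db
Minor 7th above Gb: Fb
The 5th = Db


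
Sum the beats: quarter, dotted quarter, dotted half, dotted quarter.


Solution.
Beat values:
  quarter = 1 beat
  dotted quarter = 1.5 beats
  dotted half = 3 beats
  dotted quarter = 1.5 beats
Sum = 1 + 1.5 + 3 + 1.5
= 7 beats


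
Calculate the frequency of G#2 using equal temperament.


Step by step:
f = 440 × 2^(n/12) where n = semitones from A4
G#2: -25 semitones from A4
f = 440 × 2^(-25/12)
f = 103.83 Hz


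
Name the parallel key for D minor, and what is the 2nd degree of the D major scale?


Let's work it out.
Parallel keys share the same tonic but differ in mode
D minor → parallel is D major
D major scale: D E F# G A B C#
= D major; 2nd degree = E


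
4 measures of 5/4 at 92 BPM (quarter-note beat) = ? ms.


Quarter-note beat duration = 60000 / 92 ms
Beats per measure (5/4) = 5
One measure = 5 × 60000 / 92 = 300000 / 92 ms
4 measures = 4 × 300000 / 92 = 1200000 / 92
= 13043.5 ms


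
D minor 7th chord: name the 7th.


Reasoning:
Minor 7th chord = root + minor 3rd + perfect 5th + minor 7th
Seventh chords stack in thirds, so the letter names are D-F-A-C
Root: D
Minor 3rd above D: F
Perfect 5th above D: A
Minor 7th above D: C
The 7th = C


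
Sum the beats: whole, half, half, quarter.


Let's work it out.
Beat values:
  whole = 4 beats
  half = 2 beats
  half = 2 beats
  quarter = 1 beat
Sum = 4 + 2 + 2 + 1
= 9 beats


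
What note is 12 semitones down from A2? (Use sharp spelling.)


A2: chromatic position 9 in octave 2 → absolute = 2×12 + 9 = 33
Transpose down 12: 33 - 12 = 21
21 = 1×12 + 9 → A in octave 1
Result = A1


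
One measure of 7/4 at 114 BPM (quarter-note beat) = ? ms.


Working:
Quarter-note beat duration = 60000 / 114 ms
Beats per measure (7/4) = 7
One measure = 7 × 60000 / 114 = 420000 / 114 ms
= 3684.2 ms


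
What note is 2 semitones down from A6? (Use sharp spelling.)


A6: chromatic position 9 in octave 6 → absolute = 6×12 + 9 = 81
Transpose down 2: 81 - 2 = 79
79 = 6×12 + 7 → G in octave 6
Result = G6


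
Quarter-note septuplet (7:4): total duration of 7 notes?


Step by step:
Septuplet: 7 notes occupy the space of 4 quarter notes
Space = 4 × 1 = 4 beats
Each septuplet note = 4 / 7 = 4/7 beats
7 notes = 7 × 4/7 = 4
= 4 beats


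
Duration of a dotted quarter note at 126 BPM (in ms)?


One quarter-note beat = 60000 / BPM = 60000 / 126 ms
Dotted quarter note = 3/2 × quarter note
Duration = 3/2 × 60000 / 126 = 90000 / 126
= 714.3 ms


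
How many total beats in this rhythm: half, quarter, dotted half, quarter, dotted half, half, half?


Solution.
Beat values:
  half = 2 beats
  quarter = 1 beat
  dotted half = 3 beats
  quarter = 1 beat
  dotted half = 3 beats
  half = 2 beats
  half = 2 beats
Sum = 2 + 1 + 3 + 1 + 3 + 2 + 2
= 14 beats


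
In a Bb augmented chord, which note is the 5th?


Let's work it out.
Augmented triad = root + major 3rd (4 semitones) + augmented 5th (8 semitones)
A triad on Bb stacks thirds, so the chord tones use letter names B-D-F
Root: Bb
Major 3rd above Bb: D
Augmented 5th above Bb: F#
The 5th = F#


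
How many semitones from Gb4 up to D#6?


Absolute semitone position = octave×12 + chromatic position
Gb4: 4×12 + 6 = 54
D#6: 6×12 + 3 = 75
Difference = 75 - 54 = 21
= 21 semitones


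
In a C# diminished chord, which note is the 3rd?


Diminished triad = root + minor 3rd (3 semitones) + diminished 5th (6 semitones)
A triad on C# stacks thirds, so the chord tones use letter names C-E-G
Root: C#
Minor 3rd above C#: E
Diminished 5th above C#: G
The 3rd = E


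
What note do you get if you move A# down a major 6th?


Solution.
major 6th: 6 letter names, 9 semitones
Letter: A - 5 → C
Pitch: A# - 9 semitones, spelled as a C → C#
= C#


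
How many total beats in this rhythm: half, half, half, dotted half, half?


Let's work it out.
Beat values:
  half = 2 beats
  half = 2 beats
  half = 2 beats
  dotted half = 3 beats
  half = 2 beats
Sum = 2 + 2 + 2 + 3 + 2
= 11 beats


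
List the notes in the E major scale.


Working:
Major scale pattern: W-W-H-W-W-W-H (2-2-1-2-2-2-1 semitones)
Starting from E:
  E + 2 semitones → F#
  F# + 2 semitones → G#
  G# + 1 semitone → A
  A + 2 semitones → B
  B + 2 semitones → C#
  C# + 2 semitones → D#
  D# + 1 semitone → E
Scale = E F# G# A B C# D#


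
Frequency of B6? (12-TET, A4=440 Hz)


f = 440 × 2^(n/12) where n = semitones from A4
B6: 26 semitones from A4
f = 440 × 2^(26/12)
f = 1975.53 Hz


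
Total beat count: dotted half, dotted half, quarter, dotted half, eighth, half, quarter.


Beat values:
  dotted half = 3 beats
  dotted half = 3 beats
  quarter = 1 beat
  dotted half = 3 beats
  eighth = 0.5 beats
  half = 2 beats
  quarter = 1 beat
Sum = 3 + 3 + 1 + 3 + 0.5 + 2 + 1
= 13.5 beats


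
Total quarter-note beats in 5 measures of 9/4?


Step by step:
Time signature 9/4: the bottom number 4 means the quarter note gets one count
The top number 9 means 9 quarter-note beats per measure
Total = 9 × 5 measures
= 45 quarter-note beats


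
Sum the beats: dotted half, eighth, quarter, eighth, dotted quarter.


Working:
Beat values:
  dotted half = 3 beats
  eighth = 0.5 beats
  quarter = 1 beat
  eighth = 0.5 beats
  dotted quarter = 1.5 beats
Sum = 3 + 0.5 + 1 + 0.5 + 1.5
= 6.5 beats


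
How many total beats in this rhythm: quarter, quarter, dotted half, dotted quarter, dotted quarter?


Beat values:
  quarter = 1 beat
  quarter = 1 beat
  dotted half = 3 beats
  dotted quarter = 1.5 beats
  dotted quarter = 1.5 beats
Sum = 1 + 1 + 3 + 1.5 + 1.5
= 8 beats


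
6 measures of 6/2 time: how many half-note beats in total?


Solution.
Time signature 6/2: the bottom number 2 means the half note gets one count
The top number 6 means 6 half-note beats per measure
Total = 6 × 6 measures
= 36 half-note beats


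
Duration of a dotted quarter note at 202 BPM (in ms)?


One quarter-note beat = 60000 / BPM = 60000 / 202 ms
Dotted quarter note = 3/2 × quarter note
Duration = 3/2 × 60000 / 202 = 90000 / 202
= 445.5 ms


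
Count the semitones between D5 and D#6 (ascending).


Solution.
Absolute semitone position = octave×12 + chromatic position
D5: 5×12 + 2 = 62
D#6: 6×12 + 3 = 75
Difference = 75 - 62 = 13
= 13 semitones


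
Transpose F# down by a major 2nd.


major 2nd: 2 letter names, 2 semitones
Letter: F - 1 → E
Pitch: F# - 2 semitones, spelled as an E → E
= E


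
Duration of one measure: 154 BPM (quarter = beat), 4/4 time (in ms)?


Solution.
Quarter-note beat duration = 60000 / 154 ms
Beats per measure (4/4) = 4
One measure = 4 × 60000 / 154 = 240000 / 154 ms
= 1558.4 ms


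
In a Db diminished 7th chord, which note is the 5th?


Diminished 7th chord = root + minor 3rd + diminished 5th + diminished 7th
Seventh chords stack in thirds, so the letter names are D-F-A-C
Root: Db
Minor 3rd above Db: Fb
Diminished 5th above Db: Abb
Diminished 7th above Db: Cbb
The 5th = Abb


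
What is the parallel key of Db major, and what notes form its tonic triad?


Parallel keys share the same tonic but differ in mode
Db major → parallel is Db minor
Tonic triad of Db minor = Db Fb Ab
= Db minor; triad = Db Fb Ab


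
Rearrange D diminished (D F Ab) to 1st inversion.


Let's work it out.
Root position: D F Ab
1st inversion: move root up an octave
Bass note: F
Notes (bottom to top) = F Ab D


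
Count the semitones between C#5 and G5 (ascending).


Let's work it out.
Absolute semitone position = octave×12 + chromatic position
C#5: 5×12 + 1 = 61
G5: 5×12 + 7 = 67
Difference = 67 - 61 = 6
= 6 semitones


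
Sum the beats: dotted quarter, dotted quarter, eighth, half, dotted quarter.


Solution.
Beat values:
  dotted quarter = 1.5 beats
  dotted quarter = 1.5 beats
  eighth = 0.5 beats
  half = 2 beats
  dotted quarter = 1.5 beats
Sum = 1.5 + 1.5 + 0.5 + 2 + 1.5
= 7 beats


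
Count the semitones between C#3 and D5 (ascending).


Working:
Absolute semitone position = octave×12 + chromatic position
C#3: 3×12 + 1 = 37
D5: 5×12 + 2 = 62
Difference = 62 - 37 = 25
= 25 semitones


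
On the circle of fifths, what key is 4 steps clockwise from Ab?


Let's work it out.
Each clockwise step on the circle of fifths moves up a perfect 5th
From Ab: Ab → Eb → Bb → F → C
= C


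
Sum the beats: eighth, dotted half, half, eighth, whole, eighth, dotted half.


Reasoning:
Beat values:
  eighth = 0.5 beats
  dotted half = 3 beats
  half = 2 beats
  eighth = 0.5 beats
  whole = 4 beats
  eighth = 0.5 beats
  dotted half = 3 beats
Sum = 0.5 + 3 + 2 + 0.5 + 4 + 0.5 + 3
= 13.5 beats


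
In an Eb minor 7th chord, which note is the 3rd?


Minor 7th chord = root + minor 3rd + perfect 5th + minor 7th
Seventh chords stack in thirds, so the letter names are E-G-B-D
Root: Eb
Minor 3rd above Eb: Gb
Perfect 5th above Eb: Bb
Minor 7th above Eb: Db
The 3rd = Gb


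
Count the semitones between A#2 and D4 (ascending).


Absolute semitone position = octave×12 + chromatic position
A#2: 2×12 + 10 = 34
D4: 4×12 + 2 = 50
Difference = 50 - 34 = 16
= 16 semitones


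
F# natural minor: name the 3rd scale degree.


Step by step:
Natural minor scale pattern: W-H-W-W-H-W-W (2-1-2-2-1-2-2 semitones)
Starting from F#:
  F# + 2 semitones → G#
  G# + 1 semitone → A
  A + 2 semitones → B
  B + 2 semitones → C#
  C# + 1 semitone → D
  D + 2 semitones → E
  E + 2 semitones → F#
Scale: F# G# A B C# D E
Degree 3 = A


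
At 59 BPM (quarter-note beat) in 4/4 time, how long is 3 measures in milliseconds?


Step by step:
Quarter-note beat duration = 60000 / 59 ms
Beats per measure (4/4) = 4
One measure = 4 × 60000 / 59 = 240000 / 59 ms
3 measures = 3 × 240000 / 59 = 720000 / 59
= 12203.4 ms


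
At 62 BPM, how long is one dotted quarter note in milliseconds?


One quarter-note beat = 60000 / BPM = 60000 / 62 ms
Dotted quarter note = 3/2 × quarter note
Duration = 3/2 × 60000 / 62 = 90000 / 62
= 1451.6 ms


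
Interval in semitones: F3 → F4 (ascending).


Absolute semitone position = octave×12 + chromatic position
F3: 3×12 + 5 = 41
F4: 4×12 + 5 = 53
Difference = 53 - 41 = 12
= 12 semitones


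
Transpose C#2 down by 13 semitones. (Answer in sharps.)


C#2: chromatic position 1 in octave 2 → absolute = 2×12 + 1 = 25
Transpose down 13: 25 - 13 = 12
12 = 1×12 + 0 → C in octave 1
Result = C1


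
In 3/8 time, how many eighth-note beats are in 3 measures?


Time signature 3/8: the bottom number 8 means the eighth note gets one count
The top number 3 means 3 eighth-note beats per measure
Total = 3 × 3 measures
= 9 eighth-note beats


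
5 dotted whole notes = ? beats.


Working:
Base whole note = 4 beats
Dot 1 adds half the previous value: +2
One dotted whole = 4 + 2 = 6
5 of them = 5 × 6 = 30
= 30 beats


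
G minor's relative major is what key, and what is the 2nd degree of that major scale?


Reasoning:
The relative major shares the key signature and is a minor 3rd above the minor tonic
A minor 3rd above G is Bb
→ relative major of G minor is Bb major
Bb major scale: Bb C D Eb F G A
= Bb major; 2nd degree = C


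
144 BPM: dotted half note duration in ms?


One quarter-note beat = 60000 / BPM = 60000 / 144 ms
Dotted half note = 3 × quarter note
Duration = 3 × 60000 / 144 = 180000 / 144
= 1250.0 ms


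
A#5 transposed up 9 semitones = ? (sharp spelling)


Reasoning:
A#5: chromatic position 10 in octave 5 → absolute = 5×12 + 10 = 70
Transpose up 9: 70 + 9 = 79
79 = 6×12 + 7 → G in octave 6
Result = G6


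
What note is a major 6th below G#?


Step by step:
A 6th spans 6 letter names, so from G we land on B
A major 6th = 9 semitones below G#
Spell B at that pitch: B
= B


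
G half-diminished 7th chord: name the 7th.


Half-diminished 7th chord = root + minor 3rd + diminished 5th + minor 7th
Seventh chords stack in thirds, so the letter names are G-B-D-F
Root: G
Minor 3rd above G: Bb
Diminished 5th above G: Db
Minor 7th above G: F
The 7th = F


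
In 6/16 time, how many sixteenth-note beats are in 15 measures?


Reasoning:
Time signature 6/16: the bottom number 16 means the sixteenth note gets one count
The top number 6 means 6 sixteenth-note beats per measure
Total = 6 × 15 measures
= 90 sixteenth-note beats


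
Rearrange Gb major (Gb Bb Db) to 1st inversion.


Root position: Gb Bb Db
1st inversion: move root up an octave
Bass note: Bb
Notes (bottom to top) = Bb Db Gb


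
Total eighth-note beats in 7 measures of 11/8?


Reasoning:
Time signature 11/8: the bottom number 8 means the eighth note gets one count
The top number 11 means 11 eighth-note beats per measure
Total = 11 × 7 measures
= 77 eighth-note beats


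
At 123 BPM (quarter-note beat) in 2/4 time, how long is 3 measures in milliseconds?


Quarter-note beat duration = 60000 / 123 ms
Beats per measure (2/4) = 2
One measure = 2 × 60000 / 123 = 120000 / 123 ms
3 measures = 3 × 120000 / 123 = 360000 / 123
= 2926.8 ms


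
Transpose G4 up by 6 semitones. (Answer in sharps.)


Working:
G4: chromatic position 7 in octave 4 → absolute = 4×12 + 7 = 55
Transpose up 6: 55 + 6 = 61
61 = 5×12 + 1 → C# in octave 5
Result = C#5


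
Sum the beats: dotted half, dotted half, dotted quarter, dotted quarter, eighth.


Step by step:
Beat values:
  dotted half = 3 beats
  dotted half = 3 beats
  dotted quarter = 1.5 beats
  dotted quarter = 1.5 beats
  eighth = 0.5 beats
Sum = 3 + 3 + 1.5 + 1.5 + 0.5
= 9.5 beats


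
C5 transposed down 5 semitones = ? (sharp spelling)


Working:
C5: chromatic position 0 in octave 5 → absolute = 5×12 + 0 = 60
Transpose down 5: 60 - 5 = 55
55 = 4×12 + 7 → G in octave 4
Result = G4


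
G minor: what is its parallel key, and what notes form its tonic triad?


Reasoning:
Parallel keys share the same tonic but differ in mode
G minor → parallel is G major
Tonic triad of G major = G B D
= G major; triad = G B D


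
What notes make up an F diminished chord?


Diminished triad = root + minor 3rd (3 semitones) + diminished 5th (6 semitones)
A triad on F stacks thirds, so the chord tones use letter names F-A-C
Root: F
Minor 3rd above F: Ab
Diminished 5th above F: Cb
Chord = F Ab Cb


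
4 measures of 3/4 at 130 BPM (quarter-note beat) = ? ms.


Quarter-note beat duration = 60000 / 130 ms
Beats per measure (3/4) = 3
One measure = 3 × 60000 / 130 = 180000 / 130 ms
4 measures = 4 × 180000 / 130 = 720000 / 130
= 5538.5 ms


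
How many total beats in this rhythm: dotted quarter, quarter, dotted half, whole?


Beat values:
  dotted quarter = 1.5 beats
  quarter = 1 beat
  dotted half = 3 beats
  whole = 4 beats
Sum = 1.5 + 1 + 3 + 4
= 9.5 beats


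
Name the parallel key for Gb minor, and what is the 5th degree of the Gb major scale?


Let's work it out.
Parallel keys share the same tonic but differ in mode
Gb minor → parallel is Gb major
Gb major scale: Gb Ab Bb Cb Db Eb F
= Gb major; 5th degree = Db


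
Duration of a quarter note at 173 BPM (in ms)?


Reasoning:
One quarter-note beat = 60000 / BPM = 60000 / 173 ms
Duration = 60000 / 173
= 346.8 ms


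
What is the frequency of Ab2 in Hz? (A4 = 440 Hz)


Step by step:
f = 440 × 2^(n/12) where n = semitones from A4
Ab2: -25 semitones from A4
f = 440 × 2^(-25/12)
f = 103.83 Hz


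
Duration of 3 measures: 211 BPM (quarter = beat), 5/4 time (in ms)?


Let's work it out.
Quarter-note beat duration = 60000 / 211 ms
Beats per measure (5/4) = 5
One measure = 5 × 60000 / 211 = 300000 / 211 ms
3 measures = 3 × 300000 / 211 = 900000 / 211
= 4265.4 ms


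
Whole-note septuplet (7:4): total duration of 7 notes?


Solution.
Septuplet: 7 notes occupy the space of 4 whole notes
Space = 4 × 4 = 16 beats
Each septuplet note = 16 / 7 = 16/7 beats
7 notes = 7 × 16/7 = 16
= 16 beats


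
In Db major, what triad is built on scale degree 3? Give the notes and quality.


Solution.
Db major scale: Db Eb F Gb Ab Bb C
Diatonic triad on degree 3 stacks scale notes 3, 5, 7: F Ab C
F→Ab = 3 semitones; F→C = 7 semitones → minor triad
= F Ab C (minor)


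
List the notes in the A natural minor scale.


Natural minor scale pattern: W-H-W-W-H-W-W (2-1-2-2-1-2-2 semitones)
Starting from A:
  A + 2 semitones → B
  B + 1 semitone → C
  C + 2 semitones → D
  D + 2 semitones → E
  E + 1 semitone → F
  F + 2 semitones → G
  G + 2 semitones → A
Scale = A B C D E F G


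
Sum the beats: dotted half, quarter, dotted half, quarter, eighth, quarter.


Solution.
Beat values:
  dotted half = 3 beats
  quarter = 1 beat
  dotted half = 3 beats
  quarter = 1 beat
  eighth = 0.5 beats
  quarter = 1 beat
Sum = 3 + 1 + 3 + 1 + 0.5 + 1
= 9.5 beats


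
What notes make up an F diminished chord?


Solution.
Diminished triad = root + minor 3rd (3 semitones) + diminished 5th (6 semitones)
A triad on F stacks thirds, so the chord tones use letter names F-A-C
Root: F
Minor 3rd above F: Ab
Diminished 5th above F: Cb
Chord = F Ab Cb


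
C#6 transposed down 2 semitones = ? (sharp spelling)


Solution.
C#6: chromatic position 1 in octave 6 → absolute = 6×12 + 1 = 73
Transpose down 2: 73 - 2 = 71
71 = 5×12 + 11 → B in octave 5
Result = B5


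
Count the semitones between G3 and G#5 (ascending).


Step by step:
Absolute semitone position = octave×12 + chromatic position
G3: 3×12 + 7 = 43
G#5: 5×12 + 8 = 68
Difference = 68 - 43 = 25
= 25 semitones


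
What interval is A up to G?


Letter names: A → G spans 7 letter names → a 7th
Semitones: A → G = 10 half-steps
A 7th of 10 semitones is a minor 7th
= minor 7th


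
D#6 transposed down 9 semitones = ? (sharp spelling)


Reasoning:
D#6: chromatic position 3 in octave 6 → absolute = 6×12 + 3 = 75
Transpose down 9: 75 - 9 = 66
66 = 5×12 + 6 → F# in octave 5
Result = F#5


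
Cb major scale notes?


Solution.
Major scale pattern: W-W-H-W-W-W-H (2-2-1-2-2-2-1 semitones)
Starting from Cb:
  Cb + 2 semitones → Db
  Db + 2 semitones → Eb
  Eb + 1 semitone → Fb
  Fb + 2 semitones → Gb
  Gb + 2 semitones → Ab
  Ab + 2 semitones → Bb
  Bb + 1 semitone → Cb
Scale = Cb Db Eb Fb Gb Ab Bb


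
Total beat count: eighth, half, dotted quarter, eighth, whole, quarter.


Beat values:
  eighth = 0.5 beats
  half = 2 beats
  dotted quarter = 1.5 beats
  eighth = 0.5 beats
  whole = 4 beats
  quarter = 1 beat
Sum = 0.5 + 2 + 1.5 + 0.5 + 4 + 1
= 9.5 beats


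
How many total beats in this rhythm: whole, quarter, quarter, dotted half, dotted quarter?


Reasoning:
Beat values:
  whole = 4 beats
  quarter = 1 beat
  quarter = 1 beat
  dotted half = 3 beats
  dotted quarter = 1.5 beats
Sum = 4 + 1 + 1 + 3 + 1.5
= 10.5 beats


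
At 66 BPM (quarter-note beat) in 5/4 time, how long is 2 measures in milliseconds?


Working:
Quarter-note beat duration = 60000 / 66 ms
Beats per measure (5/4) = 5
One measure = 5 × 60000 / 66 = 300000 / 66 ms
2 measures = 2 × 300000 / 66 = 600000 / 66
= 9090.9 ms


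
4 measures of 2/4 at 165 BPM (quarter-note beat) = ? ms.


Let's work it out.
Quarter-note beat duration = 60000 / 165 ms
Beats per measure (2/4) = 2
One measure = 2 × 60000 / 165 = 120000 / 165 ms
4 measures = 4 × 120000 / 165 = 480000 / 165
= 2909.1 ms


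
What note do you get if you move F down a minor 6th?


Step by step:
minor 6th: 6 letter names, 8 semitones
Letter: F - 5 → A
Pitch: F - 8 semitones, spelled as an A → A
= A


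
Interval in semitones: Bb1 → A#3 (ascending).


Reasoning:
Absolute semitone position = octave×12 + chromatic position
Bb1: 1×12 + 10 = 22
A#3: 3×12 + 10 = 46
Difference = 46 - 22 = 24
= 24 semitones


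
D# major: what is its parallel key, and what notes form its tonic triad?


Reasoning:
Parallel keys share the same tonic but differ in mode
D# major → parallel is D# minor
Tonic triad of D# minor = D# F# A#
= D# minor; triad = D# F# A#


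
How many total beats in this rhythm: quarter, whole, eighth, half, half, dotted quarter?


Solution.
Beat values:
  quarter = 1 beat
  whole = 4 beats
  eighth = 0.5 beats
  half = 2 beats
  half = 2 beats
  dotted quarter = 1.5 beats
Sum = 1 + 4 + 0.5 + 2 + 2 + 1.5
= 11 beats


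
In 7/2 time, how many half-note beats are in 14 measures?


Solution.
Time signature 7/2: the bottom number 2 means the half note gets one count
The top number 7 means 7 half-note beats per measure
Total = 7 × 14 measures
= 98 half-note beats


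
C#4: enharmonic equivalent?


Working:
Enharmonic notes sound the same pitch but are spelled with different letter names
C# and Db name the same pitch class
= Db4


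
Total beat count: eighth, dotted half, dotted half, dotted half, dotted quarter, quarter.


Reasoning:
Beat values:
  eighth = 0.5 beats
  dotted half = 3 beats
  dotted half = 3 beats
  dotted half = 3 beats
  dotted quarter = 1.5 beats
  quarter = 1 beat
Sum = 0.5 + 3 + 3 + 3 + 1.5 + 1
= 12 beats


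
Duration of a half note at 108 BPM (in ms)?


Working:
One quarter-note beat = 60000 / BPM = 60000 / 108 ms
Half note = 2 × quarter note
Duration = 2 × 60000 / 108 = 120000 / 108
= 1111.1 ms


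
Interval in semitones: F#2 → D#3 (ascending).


Absolute semitone position = octave×12 + chromatic position
F#2: 2×12 + 6 = 30
D#3: 3×12 + 3 = 39
Difference = 39 - 30 = 9
= 9 semitones


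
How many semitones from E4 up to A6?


Reasoning:
Absolute semitone position = octave×12 + chromatic position
E4: 4×12 + 4 = 52
A6: 6×12 + 9 = 81
Difference = 81 - 52 = 29
= 29 semitones


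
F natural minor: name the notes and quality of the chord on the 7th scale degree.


Let's work it out.
F natural minor scale: F G Ab Bb C Db Eb
Diatonic triad on degree 7 stacks scale notes 7, 2, 4: Eb G Bb
Eb→G = 4 semitones; Eb→Bb = 7 semitones → major triad
= Eb G Bb (major)


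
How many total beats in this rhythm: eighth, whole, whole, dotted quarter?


Reasoning:
Beat values:
  eighth = 0.5 beats
  whole = 4 beats
  whole = 4 beats
  dotted quarter = 1.5 beats
Sum = 0.5 + 4 + 4 + 1.5
= 10 beats


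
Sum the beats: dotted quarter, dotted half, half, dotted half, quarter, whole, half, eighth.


Solution.
Beat values:
  dotted quarter = 1.5 beats
  dotted half = 3 beats
  half = 2 beats
  dotted half = 3 beats
  quarter = 1 beat
  whole = 4 beats
  half = 2 beats
  eighth = 0.5 beats
Sum = 1.5 + 3 + 2 + 3 + 1 + 4 + 2 + 0.5
= 17 beats


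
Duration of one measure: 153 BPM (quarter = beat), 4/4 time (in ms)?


Step by step:
Quarter-note beat duration = 60000 / 153 ms
Beats per measure (4/4) = 4
One measure = 4 × 60000 / 153 = 240000 / 153 ms
= 1568.6 ms


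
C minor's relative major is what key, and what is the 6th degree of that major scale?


The relative major shares the key signature and is a minor 3rd above the minor tonic
A minor 3rd above C is Eb
→ relative major of C minor is Eb major
Eb major scale: Eb F G Ab Bb C D
= Eb major; 6th degree = C


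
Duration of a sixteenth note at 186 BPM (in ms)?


Step by step:
One quarter-note beat = 60000 / BPM = 60000 / 186 ms
Sixteenth note = 1/4 × quarter note
Duration = 1/4 × 60000 / 186 = 15000 / 186
= 80.6 ms


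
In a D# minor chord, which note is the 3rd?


Working:
Minor triad = root + minor 3rd (3 semitones) + perfect 5th (7 semitones)
A triad on D# stacks thirds, so the chord tones use letter names D-F-A
Root: D#
Minor 3rd above D#: F#
Perfect 5th above D#: A#
The 3rd = F#


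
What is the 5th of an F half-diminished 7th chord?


Half-diminished 7th chord = root + minor 3rd + diminished 5th + minor 7th
Seventh chords stack in thirds, so the letter names are F-A-C-E
Root: F
Minor 3rd above F: Ab
Diminished 5th above F: Cb
Minor 7th above F: Eb
The 5th = Cb


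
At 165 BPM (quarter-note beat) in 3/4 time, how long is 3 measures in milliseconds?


Solution.
Quarter-note beat duration = 60000 / 165 ms
Beats per measure (3/4) = 3
One measure = 3 × 60000 / 165 = 180000 / 165 ms
3 measures = 3 × 180000 / 165 = 540000 / 165
= 3272.7 ms


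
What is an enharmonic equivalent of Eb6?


Reasoning:
Enharmonic notes sound the same pitch but are spelled with different letter names
Eb and D# name the same pitch class
= D#6


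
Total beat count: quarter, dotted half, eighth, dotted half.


Beat values:
  quarter = 1 beat
  dotted half = 3 beats
  eighth = 0.5 beats
  dotted half = 3 beats
Sum = 1 + 3 + 0.5 + 3
= 7.5 beats


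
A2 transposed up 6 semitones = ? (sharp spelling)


A2: chromatic position 9 in octave 2 → absolute = 2×12 + 9 = 33
Transpose up 6: 33 + 6 = 39
39 = 3×12 + 3 → D# in octave 3
Result = D#3


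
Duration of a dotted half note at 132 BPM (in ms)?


Solution.
One quarter-note beat = 60000 / BPM = 60000 / 132 ms
Dotted half note = 3 × quarter note
Duration = 3 × 60000 / 132 = 180000 / 132
= 1363.6 ms


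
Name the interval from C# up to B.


Working:
Letter names: C → B spans 7 letter names → a 7th
Semitones: C# → B = 10 half-steps
A 7th of 10 semitones is a minor 7th
= minor 7th


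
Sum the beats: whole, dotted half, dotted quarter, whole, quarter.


Step by step:
Beat values:
  whole = 4 beats
  dotted half = 3 beats
  dotted quarter = 1.5 beats
  whole = 4 beats
  quarter = 1 beat
Sum = 4 + 3 + 1.5 + 4 + 1
= 13.5 beats


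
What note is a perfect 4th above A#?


Let's work it out.
A 4th spans 4 letter names, so from A we land on D
A perfect 4th = 5 semitones above A#
Spell D at that pitch: D#
= D#


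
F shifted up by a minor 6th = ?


minor 6th: 6 letter names, 8 semitones
Letter: F + 5 → D
Pitch: F + 8 semitones, spelled as a D → Db
= Db


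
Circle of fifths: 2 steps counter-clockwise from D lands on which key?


Working:
Each counter-clockwise step moves down a perfect 5th (= up a perfect 4th)
From D: D → G → C
= C


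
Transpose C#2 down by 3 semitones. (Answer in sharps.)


C#2: chromatic position 1 in octave 2 → absolute = 2×12 + 1 = 25
Transpose down 3: 25 - 3 = 22
22 = 1×12 + 10 → A# in octave 1
Result = A#1


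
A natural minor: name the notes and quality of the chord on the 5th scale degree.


Reasoning:
A natural minor scale: A B C D E F G
Diatonic triad on degree 5 stacks scale notes 5, 7, 2: E G B
E→G = 3 semitones; E→B = 7 semitones → minor triad
= E G B (minor)


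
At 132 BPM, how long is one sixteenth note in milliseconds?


One quarter-note beat = 60000 / BPM = 60000 / 132 ms
Sixteenth note = 1/4 × quarter note
Duration = 1/4 × 60000 / 132 = 15000 / 132
= 113.6 ms


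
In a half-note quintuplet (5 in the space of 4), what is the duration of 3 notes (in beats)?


Quintuplet: 5 notes occupy the space of 4 half notes
Space = 4 × 2 = 8 beats
Each quintuplet note = 8 / 5 = 8/5 beats
3 notes = 3 × 8/5 = 24/5
= 24/5 beats


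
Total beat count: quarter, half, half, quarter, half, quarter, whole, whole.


Beat values:
  quarter = 1 beat
  half = 2 beats
  half = 2 beats
  quarter = 1 beat
  half = 2 beats
  quarter = 1 beat
  whole = 4 beats
  whole = 4 beats
Sum = 1 + 2 + 2 + 1 + 2 + 1 + 4 + 4
= 17 beats


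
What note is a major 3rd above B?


Step by step:
A 3rd spans 3 letter names, so from B we land on D
A major 3rd = 4 semitones above B
Spell D at that pitch: D#
= D#


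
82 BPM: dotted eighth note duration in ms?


Step by step:
One quarter-note beat = 60000 / BPM = 60000 / 82 ms
Dotted eighth note = 3/4 × quarter note
Duration = 3/4 × 60000 / 82 = 45000 / 82
= 548.8 ms


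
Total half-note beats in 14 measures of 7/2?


Time signature 7/2: the bottom number 2 means the half note gets one count
The top number 7 means 7 half-note beats per measure
Total = 7 × 14 measures
= 98 half-note beats


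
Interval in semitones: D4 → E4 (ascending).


Let's work it out.
Absolute semitone position = octave×12 + chromatic position
D4: 4×12 + 2 = 50
E4: 4×12 + 4 = 52
Difference = 52 - 50 = 2
= 2 semitones


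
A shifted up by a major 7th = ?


Step by step:
major 7th: 7 letter names, 11 semitones
Letter: A + 6 → G
Pitch: A + 11 semitones, spelled as a G → G#
= G#


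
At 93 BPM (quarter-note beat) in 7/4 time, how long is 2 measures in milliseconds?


Working:
Quarter-note beat duration = 60000 / 93 ms
Beats per measure (7/4) = 7
One measure = 7 × 60000 / 93 = 420000 / 93 ms
2 measures = 2 × 420000 / 93 = 840000 / 93
= 9032.3 ms


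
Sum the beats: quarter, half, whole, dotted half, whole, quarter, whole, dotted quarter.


Solution.
Beat values:
  quarter = 1 beat
  half = 2 beats
  whole = 4 beats
  dotted half = 3 beats
  whole = 4 beats
  quarter = 1 beat
  whole = 4 beats
  dotted quarter = 1.5 beats
Sum = 1 + 2 + 4 + 3 + 4 + 1 + 4 + 1.5
= 20.5 beats


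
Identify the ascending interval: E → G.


Letter names: E → G spans 3 letter names → a 3rd
Semitones: E → G = 3 half-steps
A 3rd of 3 semitones is a minor 3rd
= minor 3rd


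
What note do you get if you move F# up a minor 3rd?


minor 3rd: 3 letter names, 3 semitones
Letter: F + 2 → A
Pitch: F# + 3 semitones, spelled as an A → A
= A


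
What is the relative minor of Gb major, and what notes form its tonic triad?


Reasoning:
The relative minor shares the major's key signature and starts on its 6th degree
6th degree = a major 6th above the tonic; a major 6th above Gb is Eb
→ relative minor of Gb major is Eb minor
Tonic triad of Eb minor = root + minor 3rd + perfect 5th = Eb Gb Bb
= Eb minor; triad = Eb Gb Bb


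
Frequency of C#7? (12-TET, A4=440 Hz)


f = 440 × 2^(n/12) where n = semitones from A4
C#7: 28 semitones from A4
f = 440 × 2^(28/12)
f = 2217.46 Hz


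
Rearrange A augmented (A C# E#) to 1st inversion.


Solution.
Root position: A C# E#
1st inversion: move root up an octave
Bass note: C#
Notes (bottom to top) = C# E# A


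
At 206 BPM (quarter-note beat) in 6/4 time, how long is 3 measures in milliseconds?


Let's work it out.
Quarter-note beat duration = 60000 / 206 ms
Beats per measure (6/4) = 6
One measure = 6 × 60000 / 206 = 360000 / 206 ms
3 measures = 3 × 360000 / 206 = 1080000 / 206
= 5242.7 ms


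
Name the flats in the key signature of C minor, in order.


Solution.
Flat minor keys: A(0), D(1), G(2), C(3), F(4), Bb(5), Eb(6), Ab(7)
C minor has 3 flats
Order of flats: Bb Eb Ab Db Gb Cb Fb → first 3: Bb, Eb, Ab
= Bb, Eb, Ab


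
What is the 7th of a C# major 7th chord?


Step by step:
Major 7th chord = root + major 3rd + perfect 5th + major 7th
Seventh chords stack in thirds, so the letter names are C-E-G-B
Root: C#
Major 3rd above C#: E#
Perfect 5th above C#: G#
Major 7th above C#: B#
The 7th = B#


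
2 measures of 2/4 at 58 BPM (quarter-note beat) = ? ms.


Quarter-note beat duration = 60000 / 58 ms
Beats per measure (2/4) = 2
One measure = 2 × 60000 / 58 = 120000 / 58 ms
2 measures = 2 × 120000 / 58 = 240000 / 58
= 4137.9 ms


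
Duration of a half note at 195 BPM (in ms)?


One quarter-note beat = 60000 / BPM = 60000 / 195 ms
Half note = 2 × quarter note
Duration = 2 × 60000 / 195 = 120000 / 195
= 615.4 ms


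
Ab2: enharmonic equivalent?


Working:
Enharmonic notes sound the same pitch but are spelled with different letter names
Ab and G# name the same pitch class
= G#2


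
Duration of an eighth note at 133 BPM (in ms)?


Working:
One quarter-note beat = 60000 / BPM = 60000 / 133 ms
Eighth note = 1/2 × quarter note
Duration = 1/2 × 60000 / 133 = 30000 / 133
= 225.6 ms


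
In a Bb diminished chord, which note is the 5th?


Diminished triad = root + minor 3rd (3 semitones) + diminished 5th (6 semitones)
A triad on Bb stacks thirds, so the chord tones use letter names B-D-F
Root: Bb
Minor 3rd above Bb: Db
Diminished 5th above Bb: Fb
The 5th = Fb


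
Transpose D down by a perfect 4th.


perfect 4th: 4 letter names, 5 semitones
Letter: D - 3 → A
Pitch: D - 5 semitones, spelled as an A → A
= A


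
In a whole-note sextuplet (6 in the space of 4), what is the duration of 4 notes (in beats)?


Let's work it out.
Sextuplet: 6 notes occupy the space of 4 whole notes
Space = 4 × 4 = 16 beats
Each sextuplet note = 16 / 6 = 8/3 beats
4 notes = 4 × 8/3 = 32/3
= 32/3 beats


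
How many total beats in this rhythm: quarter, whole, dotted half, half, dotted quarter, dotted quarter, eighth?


Step by step:
Beat values:
  quarter = 1 beat
  whole = 4 beats
  dotted half = 3 beats
  half = 2 beats
  dotted quarter = 1.5 beats
  dotted quarter = 1.5 beats
  eighth = 0.5 beats
Sum = 1 + 4 + 3 + 2 + 1.5 + 1.5 + 0.5
= 13.5 beats


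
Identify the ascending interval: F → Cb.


Working:
Letter names: F → C spans 5 letter names → a 5th
Semitones: F → Cb = 6 half-steps
A 5th of 6 semitones is a diminished 5th
= diminished 5th


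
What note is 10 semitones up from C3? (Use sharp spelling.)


C3: chromatic position 0 in octave 3 → absolute = 3×12 + 0 = 36
Transpose up 10: 36 + 10 = 46
46 = 3×12 + 10 → A# in octave 3
Result = A#3


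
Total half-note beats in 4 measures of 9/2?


Time signature 9/2: the bottom number 2 means the half note gets one count
The top number 9 means 9 half-note beats per measure
Total = 9 × 4 measures
= 36 half-note beats


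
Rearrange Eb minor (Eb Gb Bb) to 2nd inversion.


Root position: Eb Gb Bb
2nd inversion: move root and 3rd up an octave
Bass note: Bb
Notes (bottom to top) = Bb Eb Gb


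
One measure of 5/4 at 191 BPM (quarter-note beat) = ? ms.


Working:
Quarter-note beat duration = 60000 / 191 ms
Beats per measure (5/4) = 5
One measure = 5 × 60000 / 191 = 300000 / 191 ms
= 1570.7 ms


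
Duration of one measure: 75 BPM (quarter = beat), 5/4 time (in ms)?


Quarter-note beat duration = 60000 / 75 ms
Beats per measure (5/4) = 5
One measure = 5 × 60000 / 75 = 300000 / 75 ms
= 4000.0 ms


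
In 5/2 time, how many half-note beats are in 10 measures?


Working:
Time signature 5/2: the bottom number 2 means the half note gets one count
The top number 5 means 5 half-note beats per measure
Total = 5 × 10 measures
= 50 half-note beats


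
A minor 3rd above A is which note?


Working:
A 3rd spans 3 letter names, so from A we land on C
A minor 3rd = 3 semitones above A
Spell C at that pitch: C
= C


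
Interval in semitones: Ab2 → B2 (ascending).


Reasoning:
Absolute semitone position = octave×12 + chromatic position
Ab2: 2×12 + 8 = 32
B2: 2×12 + 11 = 35
Difference = 35 - 32 = 3
= 3 semitones


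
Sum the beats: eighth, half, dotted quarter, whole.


Reasoning:
Beat values:
  eighth = 0.5 beats
  half = 2 beats
  dotted quarter = 1.5 beats
  whole = 4 beats
Sum = 0.5 + 2 + 1.5 + 4
= 8 beats


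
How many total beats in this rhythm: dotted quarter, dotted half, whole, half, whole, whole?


Beat values:
  dotted quarter = 1.5 beats
  dotted half = 3 beats
  whole = 4 beats
  half = 2 beats
  whole = 4 beats
  whole = 4 beats
Sum = 1.5 + 3 + 4 + 2 + 4 + 4
= 18.5 beats


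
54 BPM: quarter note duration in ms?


Let's work it out.
One quarter-note beat = 60000 / BPM = 60000 / 54 ms
Duration = 60000 / 54
= 1111.1 ms


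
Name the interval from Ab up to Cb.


Reasoning:
Letter names: A → C spans 3 letter names → a 3rd
Semitones: Ab → Cb = 3 half-steps
A 3rd of 3 semitones is a minor 3rd
= minor 3rd


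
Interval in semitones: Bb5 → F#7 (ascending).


Absolute semitone position = octave×12 + chromatic position
Bb5: 5×12 + 10 = 70
F#7: 7×12 + 6 = 90
Difference = 90 - 70 = 20
= 20 semitones


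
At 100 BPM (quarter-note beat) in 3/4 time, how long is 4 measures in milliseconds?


Quarter-note beat duration = 60000 / 100 ms
Beats per measure (3/4) = 3
One measure = 3 × 60000 / 100 = 180000 / 100 ms
4 measures = 4 × 180000 / 100 = 720000 / 100
= 7200.0 ms


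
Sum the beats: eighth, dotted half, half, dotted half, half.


Reasoning:
Beat values:
  eighth = 0.5 beats
  dotted half = 3 beats
  half = 2 beats
  dotted half = 3 beats
  half = 2 beats
Sum = 0.5 + 3 + 2 + 3 + 2
= 10.5 beats
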